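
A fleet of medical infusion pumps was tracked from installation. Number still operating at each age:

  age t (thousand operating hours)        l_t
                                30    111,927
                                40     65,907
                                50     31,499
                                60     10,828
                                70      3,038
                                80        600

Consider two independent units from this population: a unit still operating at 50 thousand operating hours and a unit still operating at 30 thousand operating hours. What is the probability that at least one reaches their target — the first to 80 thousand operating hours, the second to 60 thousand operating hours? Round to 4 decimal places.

p₁ = l_80/l_50 = 600/31,499 = 0.019048; p₂ = l_60/l_30 = 10,828/111,927 = 0.096742.
P(at least one) = 1 − (1−p₁)(1−p₂) = 1 − 0.980952 × 0.903258 = 0.113947.

0.1139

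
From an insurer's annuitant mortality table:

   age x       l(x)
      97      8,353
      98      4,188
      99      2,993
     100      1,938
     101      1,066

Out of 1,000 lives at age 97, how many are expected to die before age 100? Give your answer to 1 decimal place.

768.0

The relevant probability is 1 − 1,938/8,353 = 0.767988.
Expected number = 1,000 × 0.767988 = 768.0.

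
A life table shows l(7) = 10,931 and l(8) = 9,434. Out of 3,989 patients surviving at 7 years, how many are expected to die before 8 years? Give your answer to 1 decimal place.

The relevant probability is 1 − 9,434/10,931 = 0.136950.
Expected number = 3,989 × 0.136950 = 546.3.

546.3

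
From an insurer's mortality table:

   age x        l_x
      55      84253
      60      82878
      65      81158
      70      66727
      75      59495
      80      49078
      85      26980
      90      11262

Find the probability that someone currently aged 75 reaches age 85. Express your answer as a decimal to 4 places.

We want 10p75 = l_85/l_75.
The conditional survival probability is l_85/l_75 = 26980/59495 = 0.453483.

0.4535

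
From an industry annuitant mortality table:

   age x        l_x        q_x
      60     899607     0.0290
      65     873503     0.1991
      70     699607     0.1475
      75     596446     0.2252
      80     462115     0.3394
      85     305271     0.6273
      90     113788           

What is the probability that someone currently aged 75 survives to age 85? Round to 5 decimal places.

We want 10p75 = l_85/l_75.
The conditional survival probability is l_85/l_75 = 305271/596446 = 0.511817.

0.51182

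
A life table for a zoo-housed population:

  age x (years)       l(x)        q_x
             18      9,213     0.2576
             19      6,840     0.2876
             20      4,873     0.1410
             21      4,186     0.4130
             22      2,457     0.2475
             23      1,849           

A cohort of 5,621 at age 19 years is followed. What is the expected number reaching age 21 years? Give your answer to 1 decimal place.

The relevant probability is 4,186/6,840 = 0.611988.
Expected number = 5,621 × 0.611988 = 3440.0.

3440.0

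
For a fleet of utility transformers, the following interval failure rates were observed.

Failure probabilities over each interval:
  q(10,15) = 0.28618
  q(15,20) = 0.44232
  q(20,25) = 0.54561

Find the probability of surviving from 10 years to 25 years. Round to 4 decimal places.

0.1809

The overall survival probability is (1 − 0.28618) × (1 − 0.44232) × (1 − 0.54561).
= 0.71382 × 0.55768 × 0.45439 = 0.180885.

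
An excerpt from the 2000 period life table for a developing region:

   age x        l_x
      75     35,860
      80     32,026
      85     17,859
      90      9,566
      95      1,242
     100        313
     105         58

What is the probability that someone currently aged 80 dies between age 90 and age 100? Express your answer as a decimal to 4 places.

0.2889

We want 10|10q80 = (l_90 − l_100)/l_80.
This is the probability of reaching 90 but not 100, conditional on being alive at 80: (l_90 − l_100) / l_80.
= (9,566 − 313) / 32,026 = 9,253 / 32,026 = 0.288922.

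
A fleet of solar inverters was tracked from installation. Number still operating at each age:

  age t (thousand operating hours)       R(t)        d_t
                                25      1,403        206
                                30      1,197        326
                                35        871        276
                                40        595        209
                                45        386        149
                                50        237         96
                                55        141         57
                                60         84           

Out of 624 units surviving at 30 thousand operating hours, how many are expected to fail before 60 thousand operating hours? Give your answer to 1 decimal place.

The relevant probability is 1 − 84/1,197 = 0.929825.
Expected number = 624 × 0.929825 = 580.2.

580.2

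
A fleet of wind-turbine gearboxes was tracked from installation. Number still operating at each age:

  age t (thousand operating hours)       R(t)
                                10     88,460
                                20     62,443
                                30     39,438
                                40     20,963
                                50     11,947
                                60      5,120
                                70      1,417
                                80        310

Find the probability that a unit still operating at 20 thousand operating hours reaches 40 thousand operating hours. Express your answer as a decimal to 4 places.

The conditional survival probability is R(40)/R(20) = 20,963/62,443 = 0.335714.

0.3357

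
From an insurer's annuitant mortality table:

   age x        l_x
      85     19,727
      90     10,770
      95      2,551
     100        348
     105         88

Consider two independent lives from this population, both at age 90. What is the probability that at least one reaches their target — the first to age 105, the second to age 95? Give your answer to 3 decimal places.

0.243

p₁ = l_105/l_90 = 88/10,770 = 0.008171; p₂ = l_95/l_90 = 2,551/10,770 = 0.236862.
P(at least one) = 1 − (1−p₁)(1−p₂) = 1 − 0.991829 × 0.763138 = 0.243098.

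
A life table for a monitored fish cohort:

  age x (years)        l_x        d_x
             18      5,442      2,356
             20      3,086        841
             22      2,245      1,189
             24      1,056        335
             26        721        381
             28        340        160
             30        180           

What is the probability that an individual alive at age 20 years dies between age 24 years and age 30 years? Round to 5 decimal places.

This is the probability of reaching 24 but not 30, conditional on being alive at 20: (l_24 − l_30) / l_20.
= (1,056 − 180) / 3,086 = 876 / 3,086 = 0.283863.

0.28386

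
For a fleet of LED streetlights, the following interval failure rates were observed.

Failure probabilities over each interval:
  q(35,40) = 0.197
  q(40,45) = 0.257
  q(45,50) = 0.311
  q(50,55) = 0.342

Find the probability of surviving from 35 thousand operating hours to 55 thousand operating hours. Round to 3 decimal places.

Chaining the interval survival probabilities: (1 − 0.197) × (1 − 0.257) × (1 − 0.311) × (1 − 0.342).
= 0.803 × 0.743 × 0.689 × 0.658 = 0.270489.

0.270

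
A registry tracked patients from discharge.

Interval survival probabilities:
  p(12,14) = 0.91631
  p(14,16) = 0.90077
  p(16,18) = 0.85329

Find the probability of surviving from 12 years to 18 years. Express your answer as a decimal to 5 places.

Chaining the interval survival probabilities: 0.91631 × 0.90077 × 0.85329.
= 0.704292.

0.70429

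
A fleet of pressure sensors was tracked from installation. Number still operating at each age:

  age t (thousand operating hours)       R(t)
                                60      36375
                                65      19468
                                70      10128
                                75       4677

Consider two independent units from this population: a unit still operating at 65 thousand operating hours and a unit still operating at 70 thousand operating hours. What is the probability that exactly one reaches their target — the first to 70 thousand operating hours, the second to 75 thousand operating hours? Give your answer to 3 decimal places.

p₁ = R(70)/R(65) = 10128/19468 = 0.520238; p₂ = R(75)/R(70) = 4677/10128 = 0.461789.
P(exactly one) = p₁(1−p₂) + (1−p₁)p₂ = 0.279998 + 0.221549 = 0.501547.

0.502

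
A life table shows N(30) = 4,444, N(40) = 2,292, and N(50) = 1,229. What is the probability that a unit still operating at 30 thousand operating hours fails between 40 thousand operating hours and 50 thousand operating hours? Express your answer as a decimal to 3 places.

This is the probability of reaching 40 but not 50, conditional on being operational at 30: (N(40) − N(50)) / N(30).
= (2,292 − 1,229) / 4,444 = 1,063 / 4,444 = 0.239199.

0.239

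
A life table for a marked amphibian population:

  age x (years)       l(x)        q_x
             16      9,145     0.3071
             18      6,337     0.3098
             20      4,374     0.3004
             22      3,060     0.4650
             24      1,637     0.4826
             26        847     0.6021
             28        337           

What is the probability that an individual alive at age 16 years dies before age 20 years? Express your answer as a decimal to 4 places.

P(die before 20 | alive at 16) = 1 − l(20)/l(16) = 1 − 4,374/9,145 = (4,771)/9,145 = 0.521706.

0.5217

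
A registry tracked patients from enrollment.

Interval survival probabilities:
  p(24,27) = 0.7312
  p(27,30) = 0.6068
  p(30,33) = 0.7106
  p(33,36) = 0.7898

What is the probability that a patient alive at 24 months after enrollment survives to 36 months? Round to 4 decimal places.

0.2490

Chaining the interval survival probabilities: 0.7312 × 0.6068 × 0.7106 × 0.7898.
= 0.249014.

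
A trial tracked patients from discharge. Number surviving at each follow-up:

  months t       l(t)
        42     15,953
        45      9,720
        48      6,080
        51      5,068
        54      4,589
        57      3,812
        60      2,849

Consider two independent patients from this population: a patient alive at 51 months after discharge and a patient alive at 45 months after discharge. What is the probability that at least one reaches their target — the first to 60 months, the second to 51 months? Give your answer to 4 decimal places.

0.7904

p₁ = l(60)/l(51) = 2,849/5,068 = 0.562155; p₂ = l(51)/l(45) = 5,068/9,720 = 0.521399.
P(at least one) = 1 − (1−p₁)(1−p₂) = 1 − 0.437845 × 0.478601 = 0.790447.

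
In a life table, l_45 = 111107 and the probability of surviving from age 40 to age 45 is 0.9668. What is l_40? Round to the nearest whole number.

l_40 = l_45 / p = 111107 / 0.9668 = 114922.

114922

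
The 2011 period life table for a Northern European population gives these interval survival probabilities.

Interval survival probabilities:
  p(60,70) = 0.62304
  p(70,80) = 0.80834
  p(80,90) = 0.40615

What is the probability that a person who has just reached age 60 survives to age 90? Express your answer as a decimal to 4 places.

0.2045

P(survive 60→90) = 0.62304 × 0.80834 × 0.40615.
= 0.204549.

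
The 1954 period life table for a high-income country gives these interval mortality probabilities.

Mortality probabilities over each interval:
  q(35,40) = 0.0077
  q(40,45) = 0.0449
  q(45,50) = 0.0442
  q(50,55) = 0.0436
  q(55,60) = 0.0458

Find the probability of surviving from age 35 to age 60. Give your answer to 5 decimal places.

0.82668

Survival from 35 to 60 is the product of surviving each interval: (1 − 0.0077) × (1 − 0.0449) × (1 − 0.0442) × (1 − 0.0436) × (1 − 0.0458).
= 0.9923 × 0.9551 × 0.9558 × 0.9564 × 0.9542 = 0.826681.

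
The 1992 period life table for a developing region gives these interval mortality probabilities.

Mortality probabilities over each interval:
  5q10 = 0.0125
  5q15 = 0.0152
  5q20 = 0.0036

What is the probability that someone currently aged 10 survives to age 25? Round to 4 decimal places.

Chaining the interval survival probabilities: (1 − 0.0125) × (1 − 0.0152) × (1 − 0.0036).
= 0.9875 × 0.9848 × 0.9964 = 0.968989.

0.9690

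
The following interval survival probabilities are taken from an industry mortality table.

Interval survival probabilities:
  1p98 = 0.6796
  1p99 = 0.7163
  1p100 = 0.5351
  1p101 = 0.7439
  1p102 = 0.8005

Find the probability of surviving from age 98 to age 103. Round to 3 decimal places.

5p98 = 0.6796 × 0.7163 × 0.5351 × 0.7439 × 0.8005.
= 0.155117.

0.155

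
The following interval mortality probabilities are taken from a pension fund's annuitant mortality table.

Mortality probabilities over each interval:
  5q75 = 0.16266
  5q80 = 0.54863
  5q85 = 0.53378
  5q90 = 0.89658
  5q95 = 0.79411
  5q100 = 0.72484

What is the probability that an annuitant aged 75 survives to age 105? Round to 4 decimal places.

Survival from 75 to 105 is the product of surviving each interval: (1 − 0.16266) × (1 − 0.54863) × (1 − 0.53378) × (1 − 0.89658) × (1 − 0.79411) × (1 − 0.72484).
= 0.83734 × 0.45137 × 0.46622 × 0.10342 × 0.20589 × 0.27516 = 0.001032.

0.0010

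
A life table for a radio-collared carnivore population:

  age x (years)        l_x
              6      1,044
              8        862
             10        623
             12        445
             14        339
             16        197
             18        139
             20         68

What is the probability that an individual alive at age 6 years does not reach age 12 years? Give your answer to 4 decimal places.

P(die before 12 | alive at 6) = 1 − l_12/l_6 = 1 − 445/1,044 = (599)/1,044 = 0.573755.

0.5738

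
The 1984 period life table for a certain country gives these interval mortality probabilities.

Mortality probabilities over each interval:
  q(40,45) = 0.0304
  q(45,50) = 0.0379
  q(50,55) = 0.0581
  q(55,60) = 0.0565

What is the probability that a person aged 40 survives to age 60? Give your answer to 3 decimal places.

P(survive 40→60) = (1 − 0.0304) × (1 − 0.0379) × (1 − 0.0581) × (1 − 0.0565).
= 0.9696 × 0.9621 × 0.9419 × 0.9435 = 0.829010.

0.829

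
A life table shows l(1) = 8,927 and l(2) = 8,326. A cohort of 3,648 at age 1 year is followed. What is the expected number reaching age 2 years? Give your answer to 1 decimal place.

3402.4

The relevant probability is 8,326/8,927 = 0.932676.
Expected number = 3,648 × 0.932676 = 3402.4.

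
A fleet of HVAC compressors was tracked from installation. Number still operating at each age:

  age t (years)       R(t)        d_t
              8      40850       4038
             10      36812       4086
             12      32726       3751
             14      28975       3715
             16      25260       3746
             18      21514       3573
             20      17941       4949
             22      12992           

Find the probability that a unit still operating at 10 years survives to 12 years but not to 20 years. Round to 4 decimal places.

This is the probability of reaching 12 but not 20, conditional on being operational at 10: (R(12) − R(20)) / R(10).
= (32726 − 17941) / 36812 = 14785 / 36812 = 0.401635.

0.4016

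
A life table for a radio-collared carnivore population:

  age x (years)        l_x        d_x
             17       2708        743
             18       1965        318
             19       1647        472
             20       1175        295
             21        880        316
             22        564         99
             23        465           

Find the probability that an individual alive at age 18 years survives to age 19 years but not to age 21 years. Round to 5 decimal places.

This is the probability of reaching 19 but not 21, conditional on being alive at 18: (l_19 − l_21) / l_18.
= (1647 − 880) / 1965 = 767 / 1965 = 0.390331.

0.39033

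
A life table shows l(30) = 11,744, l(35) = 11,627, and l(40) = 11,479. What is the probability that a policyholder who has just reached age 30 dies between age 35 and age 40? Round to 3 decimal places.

0.013

This is the probability of reaching 35 but not 40, conditional on being alive at 30: (l(35) − l(40)) / l(30).
= (11,627 − 11,479) / 11,744 = 148 / 11,744 = 0.012602.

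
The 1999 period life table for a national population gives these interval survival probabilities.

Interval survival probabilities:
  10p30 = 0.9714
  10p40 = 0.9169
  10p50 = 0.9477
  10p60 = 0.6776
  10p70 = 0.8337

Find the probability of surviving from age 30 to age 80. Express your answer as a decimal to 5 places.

50p30 = 0.9714 × 0.9169 × 0.9477 × 0.6776 × 0.8337.
= 0.476842.

0.47684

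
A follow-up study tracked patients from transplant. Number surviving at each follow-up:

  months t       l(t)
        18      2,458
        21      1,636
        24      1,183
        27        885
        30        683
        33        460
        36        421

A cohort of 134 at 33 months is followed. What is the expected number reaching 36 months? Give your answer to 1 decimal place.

The relevant probability is 421/460 = 0.915217.
Expected number = 134 × 0.915217 = 122.6.

122.6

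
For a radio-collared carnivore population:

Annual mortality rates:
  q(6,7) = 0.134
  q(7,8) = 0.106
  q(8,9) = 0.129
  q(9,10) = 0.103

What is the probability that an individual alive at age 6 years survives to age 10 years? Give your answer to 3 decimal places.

P(survive 6→10) = (1 − 0.134) × (1 − 0.106) × (1 − 0.129) × (1 − 0.103).
= 0.866 × 0.894 × 0.871 × 0.897 = 0.604876.

0.605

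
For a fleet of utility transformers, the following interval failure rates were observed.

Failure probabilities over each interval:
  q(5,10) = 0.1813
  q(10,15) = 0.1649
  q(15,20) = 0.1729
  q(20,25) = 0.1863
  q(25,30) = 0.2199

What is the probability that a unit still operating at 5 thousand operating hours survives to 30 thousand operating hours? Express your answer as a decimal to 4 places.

The overall survival probability is (1 − 0.1813) × (1 − 0.1649) × (1 − 0.1729) × (1 − 0.1863) × (1 − 0.2199).
= 0.8187 × 0.8351 × 0.8271 × 0.8137 × 0.7801 = 0.358952.

0.3590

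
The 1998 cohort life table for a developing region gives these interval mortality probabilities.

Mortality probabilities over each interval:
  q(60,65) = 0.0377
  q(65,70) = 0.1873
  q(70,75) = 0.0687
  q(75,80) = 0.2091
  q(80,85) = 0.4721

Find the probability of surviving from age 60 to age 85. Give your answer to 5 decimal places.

Survival from 60 to 85 is the product of surviving each interval: (1 − 0.0377) × (1 − 0.1873) × (1 − 0.0687) × (1 − 0.2091) × (1 − 0.4721).
= 0.9623 × 0.8127 × 0.9313 × 0.7909 × 0.5279 = 0.304091.

0.30409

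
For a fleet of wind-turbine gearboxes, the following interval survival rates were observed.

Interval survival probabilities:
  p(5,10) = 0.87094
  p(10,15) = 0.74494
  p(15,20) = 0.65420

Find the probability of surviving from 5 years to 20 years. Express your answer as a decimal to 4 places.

P(survive 5→20) = 0.87094 × 0.74494 × 0.65420.
= 0.424444.

0.4244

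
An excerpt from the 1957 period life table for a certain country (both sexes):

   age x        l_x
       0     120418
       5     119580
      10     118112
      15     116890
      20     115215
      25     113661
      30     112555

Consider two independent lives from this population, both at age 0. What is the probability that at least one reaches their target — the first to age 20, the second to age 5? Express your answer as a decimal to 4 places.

0.9997

p₁ = l_20/l_0 = 115215/120418 = 0.956792; p₂ = l_5/l_0 = 119580/120418 = 0.993041.
P(at least one) = 1 − (1−p₁)(1−p₂) = 1 − 0.043208 × 0.006959 = 0.999699.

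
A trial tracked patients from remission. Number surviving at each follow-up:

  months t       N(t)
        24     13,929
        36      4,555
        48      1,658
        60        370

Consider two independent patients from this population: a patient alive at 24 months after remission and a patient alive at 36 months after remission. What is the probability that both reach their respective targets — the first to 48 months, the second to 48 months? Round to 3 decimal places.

0.043

p₁ = N(48)/N(24) = 1,658/13,929 = 0.119032; p₂ = N(48)/N(36) = 1,658/4,555 = 0.363996.
P(both) = p₁ × p₂ = 0.119032 × 0.363996 = 0.043327.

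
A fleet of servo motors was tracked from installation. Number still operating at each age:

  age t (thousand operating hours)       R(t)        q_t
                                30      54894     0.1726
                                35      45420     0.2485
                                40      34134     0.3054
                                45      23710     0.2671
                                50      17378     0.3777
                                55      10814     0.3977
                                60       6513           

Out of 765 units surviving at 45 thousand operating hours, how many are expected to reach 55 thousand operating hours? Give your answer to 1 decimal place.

The relevant probability is 10814/23710 = 0.456094.
Expected number = 765 × 0.456094 = 348.9.

348.9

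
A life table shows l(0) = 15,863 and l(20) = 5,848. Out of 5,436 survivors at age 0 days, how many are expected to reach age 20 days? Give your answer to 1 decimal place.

The relevant probability is 5,848/15,863 = 0.368657.
Expected number = 5,436 × 0.368657 = 2004.0.

2004.0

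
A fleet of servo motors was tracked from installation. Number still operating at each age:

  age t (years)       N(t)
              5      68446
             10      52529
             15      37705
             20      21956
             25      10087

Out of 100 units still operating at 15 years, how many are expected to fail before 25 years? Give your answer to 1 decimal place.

The relevant probability is 1 − 10087/37705 = 0.732476.
Expected number = 100 × 0.732476 = 73.2.

73.2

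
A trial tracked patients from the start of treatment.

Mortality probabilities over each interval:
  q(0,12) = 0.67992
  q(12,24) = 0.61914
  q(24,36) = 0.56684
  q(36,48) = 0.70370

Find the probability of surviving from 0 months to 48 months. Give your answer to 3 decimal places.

0.016

Chaining the interval survival probabilities: (1 − 0.67992) × (1 − 0.61914) × (1 − 0.56684) × (1 − 0.70370).
= 0.32008 × 0.38086 × 0.43316 × 0.29630 = 0.015646.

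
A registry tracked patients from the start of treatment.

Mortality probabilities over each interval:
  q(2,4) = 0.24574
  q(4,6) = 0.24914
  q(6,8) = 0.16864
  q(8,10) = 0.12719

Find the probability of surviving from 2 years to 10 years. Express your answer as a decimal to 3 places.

Survival from 2 to 10 is the product of surviving each interval: (1 − 0.24574) × (1 − 0.24914) × (1 − 0.16864) × (1 − 0.12719).
= 0.75426 × 0.75086 × 0.83136 × 0.87281 = 0.410950.

0.411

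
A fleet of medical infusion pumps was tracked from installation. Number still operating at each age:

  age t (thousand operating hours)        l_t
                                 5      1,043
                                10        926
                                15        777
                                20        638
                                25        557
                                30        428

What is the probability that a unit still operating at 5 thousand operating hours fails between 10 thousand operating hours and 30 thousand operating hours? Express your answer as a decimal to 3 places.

This is the probability of reaching 10 but not 30, conditional on being operational at 5: (l_10 − l_30) / l_5.
= (926 − 428) / 1,043 = 498 / 1,043 = 0.477469.

0.477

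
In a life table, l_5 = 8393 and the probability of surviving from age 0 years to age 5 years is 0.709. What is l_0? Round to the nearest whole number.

11838

l_0 = l_5 / p = 8393 / 0.709 = 11838.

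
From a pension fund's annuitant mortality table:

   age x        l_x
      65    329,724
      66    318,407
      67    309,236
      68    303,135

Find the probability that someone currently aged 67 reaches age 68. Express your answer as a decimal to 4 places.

The conditional survival probability is l_68/l_67 = 303,135/309,236 = 0.980271.

0.9803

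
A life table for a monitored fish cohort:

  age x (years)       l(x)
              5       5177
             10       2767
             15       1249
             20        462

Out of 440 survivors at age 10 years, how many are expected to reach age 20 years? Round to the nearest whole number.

73

The relevant probability is 462/2767 = 0.166968.
Expected number = 440 × 0.166968 = 73.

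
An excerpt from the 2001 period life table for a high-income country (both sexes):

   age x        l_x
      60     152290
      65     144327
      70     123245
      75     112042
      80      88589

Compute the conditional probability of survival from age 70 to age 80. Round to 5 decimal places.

We want 10p70 = l_80/l_70.
The conditional survival probability is l_80/l_70 = 88589/123245 = 0.718804.

0.71880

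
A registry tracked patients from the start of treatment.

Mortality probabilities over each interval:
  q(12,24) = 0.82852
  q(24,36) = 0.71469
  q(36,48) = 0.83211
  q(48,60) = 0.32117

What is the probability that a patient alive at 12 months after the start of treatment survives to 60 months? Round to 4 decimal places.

The overall survival probability is (1 − 0.82852) × (1 − 0.71469) × (1 − 0.83211) × (1 − 0.32117).
= 0.17148 × 0.28531 × 0.16789 × 0.67883 = 0.005576.

0.0056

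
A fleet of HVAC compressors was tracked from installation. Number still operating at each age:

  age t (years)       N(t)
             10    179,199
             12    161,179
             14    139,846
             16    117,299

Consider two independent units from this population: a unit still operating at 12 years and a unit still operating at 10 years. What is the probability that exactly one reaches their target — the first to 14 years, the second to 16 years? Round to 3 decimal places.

0.386

p₁ = N(14)/N(12) = 139,846/161,179 = 0.867644; p₂ = N(16)/N(10) = 117,299/179,199 = 0.654574.
P(exactly one) = p₁(1−p₂) + (1−p₁)p₂ = 0.299707 + 0.086637 = 0.386344.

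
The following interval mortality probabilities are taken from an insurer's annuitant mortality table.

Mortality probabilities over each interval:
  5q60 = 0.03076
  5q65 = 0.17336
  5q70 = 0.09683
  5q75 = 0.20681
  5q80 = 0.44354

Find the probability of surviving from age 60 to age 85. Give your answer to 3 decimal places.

25p60 = (1 − 0.03076) × (1 − 0.17336) × (1 − 0.09683) × (1 − 0.20681) × (1 − 0.44354).
= 0.96924 × 0.82664 × 0.90317 × 0.79319 × 0.55646 = 0.319395.

0.319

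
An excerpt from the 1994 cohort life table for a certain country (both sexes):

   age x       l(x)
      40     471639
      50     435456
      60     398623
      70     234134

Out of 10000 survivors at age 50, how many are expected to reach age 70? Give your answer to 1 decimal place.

The relevant probability is 234134/435456 = 0.537675.
Expected number = 10000 × 0.537675 = 5376.8.

5376.8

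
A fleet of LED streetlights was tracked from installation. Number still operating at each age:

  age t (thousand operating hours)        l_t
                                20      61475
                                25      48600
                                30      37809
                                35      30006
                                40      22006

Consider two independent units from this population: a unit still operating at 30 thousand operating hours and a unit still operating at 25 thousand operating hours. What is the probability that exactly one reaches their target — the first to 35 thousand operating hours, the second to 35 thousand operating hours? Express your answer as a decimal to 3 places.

p₁ = l_35/l_30 = 30006/37809 = 0.793621; p₂ = l_35/l_25 = 30006/48600 = 0.617407.
P(exactly one) = p₁(1−p₂) + (1−p₁)p₂ = 0.303634 + 0.127420 = 0.431054.

0.431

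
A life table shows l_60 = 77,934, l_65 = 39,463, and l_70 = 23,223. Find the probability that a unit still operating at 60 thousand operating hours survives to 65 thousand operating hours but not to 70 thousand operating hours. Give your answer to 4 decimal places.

0.2084

This is the probability of reaching 65 but not 70, conditional on being operational at 60: (l_65 − l_70) / l_60.
= (39,463 − 23,223) / 77,934 = 16,240 / 77,934 = 0.208381.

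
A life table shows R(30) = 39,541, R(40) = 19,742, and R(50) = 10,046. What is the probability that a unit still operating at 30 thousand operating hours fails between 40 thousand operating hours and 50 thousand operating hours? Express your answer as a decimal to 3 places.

0.245

This is the probability of reaching 40 but not 50, conditional on being operational at 30: (R(40) − R(50)) / R(30).
= (19,742 − 10,046) / 39,541 = 9,696 / 39,541 = 0.245214.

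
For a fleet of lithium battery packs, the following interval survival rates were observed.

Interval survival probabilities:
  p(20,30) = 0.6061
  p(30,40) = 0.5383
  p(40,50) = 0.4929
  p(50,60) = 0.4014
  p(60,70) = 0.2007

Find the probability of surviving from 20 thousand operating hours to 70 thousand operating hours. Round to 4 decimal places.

0.0130

Survival from 20 to 70 is the product of surviving each interval: 0.6061 × 0.5383 × 0.4929 × 0.4014 × 0.2007.
= 0.012955.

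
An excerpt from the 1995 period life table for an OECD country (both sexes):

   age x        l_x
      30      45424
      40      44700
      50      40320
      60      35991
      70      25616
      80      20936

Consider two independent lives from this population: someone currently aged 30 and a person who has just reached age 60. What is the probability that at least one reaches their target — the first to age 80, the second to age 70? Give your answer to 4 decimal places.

p₁ = l_80/l_30 = 20936/45424 = 0.460902; p₂ = l_70/l_60 = 25616/35991 = 0.711733.
P(at least one) = 1 − (1−p₁)(1−p₂) = 1 − 0.539098 × 0.288267 = 0.844596.

0.8446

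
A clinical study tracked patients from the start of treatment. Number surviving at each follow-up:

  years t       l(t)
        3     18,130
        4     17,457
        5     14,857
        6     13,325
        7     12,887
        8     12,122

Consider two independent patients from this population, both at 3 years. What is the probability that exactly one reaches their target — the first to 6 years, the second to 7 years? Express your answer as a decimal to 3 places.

p₁ = l(6)/l(3) = 13,325/18,130 = 0.734970; p₂ = l(7)/l(3) = 12,887/18,130 = 0.710811.
P(exactly one) = p₁(1−p₂) + (1−p₁)p₂ = 0.212545 + 0.188386 = 0.400931.

0.401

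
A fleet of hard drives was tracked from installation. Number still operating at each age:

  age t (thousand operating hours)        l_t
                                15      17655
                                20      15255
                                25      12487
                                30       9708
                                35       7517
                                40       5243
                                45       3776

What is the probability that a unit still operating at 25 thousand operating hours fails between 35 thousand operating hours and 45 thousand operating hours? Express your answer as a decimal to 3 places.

0.300

This is the probability of reaching 35 but not 45, conditional on being operational at 25: (l_35 − l_45) / l_25.
= (7517 − 3776) / 12487 = 3741 / 12487 = 0.299592.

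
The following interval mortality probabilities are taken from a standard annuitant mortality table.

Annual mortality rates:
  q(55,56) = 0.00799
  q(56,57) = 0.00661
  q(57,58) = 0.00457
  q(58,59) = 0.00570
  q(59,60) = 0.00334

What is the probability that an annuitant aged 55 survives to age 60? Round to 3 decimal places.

0.972

The overall survival probability is (1 − 0.00799) × (1 − 0.00661) × (1 − 0.00457) × (1 − 0.00570) × (1 − 0.00334).
= 0.99201 × 0.99339 × 0.99543 × 0.99430 × 0.99666 = 0.972100.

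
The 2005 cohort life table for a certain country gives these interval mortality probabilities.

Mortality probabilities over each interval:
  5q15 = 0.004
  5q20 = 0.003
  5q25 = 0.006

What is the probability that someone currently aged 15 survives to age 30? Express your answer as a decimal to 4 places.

0.9871

Chaining the interval survival probabilities: (1 − 0.004) × (1 − 0.003) × (1 − 0.006).
= 0.996 × 0.997 × 0.994 = 0.987054.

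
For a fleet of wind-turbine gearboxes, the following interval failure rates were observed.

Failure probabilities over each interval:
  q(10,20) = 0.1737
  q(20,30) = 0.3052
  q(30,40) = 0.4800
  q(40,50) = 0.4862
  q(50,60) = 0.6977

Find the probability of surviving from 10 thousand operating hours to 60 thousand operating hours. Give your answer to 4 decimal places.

0.0464

Survival from 10 to 60 is the product of surviving each interval: (1 − 0.1737) × (1 − 0.3052) × (1 − 0.4800) × (1 − 0.4862) × (1 − 0.6977).
= 0.8263 × 0.6948 × 0.5200 × 0.5138 × 0.3023 = 0.046370.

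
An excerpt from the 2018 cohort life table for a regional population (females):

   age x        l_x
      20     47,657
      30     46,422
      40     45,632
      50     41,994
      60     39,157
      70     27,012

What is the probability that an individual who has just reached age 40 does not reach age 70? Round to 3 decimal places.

P(die before 70 | alive at 40) = 1 − l_70/l_40 = 1 − 27,012/45,632 = (18,620)/45,632 = 0.408047.

0.408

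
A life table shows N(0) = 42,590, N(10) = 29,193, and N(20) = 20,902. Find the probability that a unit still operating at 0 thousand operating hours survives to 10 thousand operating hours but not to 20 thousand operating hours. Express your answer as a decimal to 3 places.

0.195

This is the probability of reaching 10 but not 20, conditional on being operational at 0: (N(10) − N(20)) / N(0).
= (29,193 − 20,902) / 42,590 = 8,291 / 42,590 = 0.194670.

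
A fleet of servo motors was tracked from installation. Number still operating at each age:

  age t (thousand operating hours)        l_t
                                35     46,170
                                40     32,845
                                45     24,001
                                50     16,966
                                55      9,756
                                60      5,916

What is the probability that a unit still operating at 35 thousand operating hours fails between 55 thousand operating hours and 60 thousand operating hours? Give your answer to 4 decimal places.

0.0832

This is the probability of reaching 55 but not 60, conditional on being operational at 35: (l_55 − l_60) / l_35.
= (9,756 − 5,916) / 46,170 = 3,840 / 46,170 = 0.083171.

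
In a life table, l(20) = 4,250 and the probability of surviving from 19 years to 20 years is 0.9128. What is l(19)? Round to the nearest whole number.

l(19) = l(20) / p = 4,250 / 0.9128 = 4656.

4656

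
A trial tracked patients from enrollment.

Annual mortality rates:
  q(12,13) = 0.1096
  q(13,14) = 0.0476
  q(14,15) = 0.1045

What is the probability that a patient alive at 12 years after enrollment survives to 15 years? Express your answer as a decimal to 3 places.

0.759

P(survive 12→15) = (1 − 0.1096) × (1 − 0.0476) × (1 − 0.1045).
= 0.8904 × 0.9524 × 0.8955 = 0.759399.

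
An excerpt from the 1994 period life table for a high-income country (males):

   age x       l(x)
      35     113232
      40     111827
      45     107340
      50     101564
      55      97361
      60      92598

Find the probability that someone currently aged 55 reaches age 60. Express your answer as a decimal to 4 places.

0.9511

The conditional survival probability is l(60)/l(55) = 92598/97361 = 0.951079.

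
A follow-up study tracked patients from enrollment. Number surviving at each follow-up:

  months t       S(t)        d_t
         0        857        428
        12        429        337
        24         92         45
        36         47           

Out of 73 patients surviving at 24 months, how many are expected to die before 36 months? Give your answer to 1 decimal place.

35.7

The relevant probability is 1 − 47/92 = 0.489130.
Expected number = 73 × 0.489130 = 35.7.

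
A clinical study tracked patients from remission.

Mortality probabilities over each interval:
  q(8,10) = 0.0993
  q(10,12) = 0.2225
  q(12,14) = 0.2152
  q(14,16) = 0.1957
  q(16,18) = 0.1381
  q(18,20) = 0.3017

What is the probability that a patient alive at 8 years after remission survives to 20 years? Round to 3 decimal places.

The overall survival probability is (1 − 0.0993) × (1 − 0.2225) × (1 − 0.2152) × (1 − 0.1957) × (1 − 0.1381) × (1 − 0.3017).
= 0.9007 × 0.7775 × 0.7848 × 0.8043 × 0.8619 × 0.6983 = 0.266046.

0.266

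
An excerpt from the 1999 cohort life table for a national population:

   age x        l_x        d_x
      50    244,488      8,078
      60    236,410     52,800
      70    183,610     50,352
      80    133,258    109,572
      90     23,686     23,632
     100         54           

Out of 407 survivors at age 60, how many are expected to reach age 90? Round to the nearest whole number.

41

The relevant probability is 23,686/236,410 = 0.100190.
Expected number = 407 × 0.100190 = 41.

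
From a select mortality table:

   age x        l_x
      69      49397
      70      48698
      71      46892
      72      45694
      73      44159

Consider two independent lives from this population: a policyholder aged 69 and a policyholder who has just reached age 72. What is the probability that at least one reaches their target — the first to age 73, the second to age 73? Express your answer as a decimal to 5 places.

p₁ = l_73/l_69 = 44159/49397 = 0.893961; p₂ = l_73/l_72 = 44159/45694 = 0.966407.
P(at least one) = 1 − (1−p₁)(1−p₂) = 1 − 0.106039 × 0.033593 = 0.996438.

0.99644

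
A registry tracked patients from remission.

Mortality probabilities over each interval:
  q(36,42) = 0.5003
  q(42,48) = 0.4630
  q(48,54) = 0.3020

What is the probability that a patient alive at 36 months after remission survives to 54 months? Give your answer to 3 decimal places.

The overall survival probability is (1 − 0.5003) × (1 − 0.4630) × (1 − 0.3020).
= 0.4997 × 0.5370 × 0.6980 = 0.187301.

0.187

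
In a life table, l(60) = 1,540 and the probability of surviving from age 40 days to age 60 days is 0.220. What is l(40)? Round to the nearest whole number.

l(40) = l(60) / p = 1,540 / 0.220 = 7000.

7000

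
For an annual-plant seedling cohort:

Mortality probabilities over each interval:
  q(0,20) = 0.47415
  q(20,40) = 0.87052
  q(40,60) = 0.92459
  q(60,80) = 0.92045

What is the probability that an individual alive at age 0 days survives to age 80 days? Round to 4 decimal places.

Chaining the interval survival probabilities: (1 − 0.47415) × (1 − 0.87052) × (1 − 0.92459) × (1 − 0.92045).
= 0.52585 × 0.12948 × 0.07541 × 0.07955 = 0.000408.

0.0004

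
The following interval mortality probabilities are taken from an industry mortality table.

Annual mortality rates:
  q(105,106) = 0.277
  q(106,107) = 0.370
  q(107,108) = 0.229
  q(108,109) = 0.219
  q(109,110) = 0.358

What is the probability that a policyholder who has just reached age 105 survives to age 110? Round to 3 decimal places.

The overall survival probability is (1 − 0.277) × (1 − 0.370) × (1 − 0.229) × (1 − 0.219) × (1 − 0.358).
= 0.723 × 0.630 × 0.771 × 0.781 × 0.642 = 0.176084.

0.176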